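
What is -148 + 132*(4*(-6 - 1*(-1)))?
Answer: -2788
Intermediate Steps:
-148 + 132*(4*(-6 - 1*(-1))) = -148 + 132*(4*(-6 + 1)) = -148 + 132*(4*(-5)) = -148 + 132*(-20) = -148 - 2640 = -2788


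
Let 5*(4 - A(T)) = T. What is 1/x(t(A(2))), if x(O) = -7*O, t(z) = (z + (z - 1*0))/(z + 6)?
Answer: -4/21 ≈ -0.19048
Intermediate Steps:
A(T) = 4 - T/5
t(z) = 2*z/(6 + z) (t(z) = (z + (z + 0))/(6 + z) = (z + z)/(6 + z) = (2*z)/(6 + z) = 2*z/(6 + z))
1/x(t(A(2))) = 1/(-14*(4 - ⅕*2)/(6 + (4 - ⅕*2))) = 1/(-14*(4 - ⅖)/(6 + (4 - ⅖))) = 1/(-14*18/(5*(6 + 18/5))) = 1/(-14*18/(5*48/5)) = 1/(-14*18*5/(5*48)) = 1/(-7*¾) = 1/(-21/4) = -4/21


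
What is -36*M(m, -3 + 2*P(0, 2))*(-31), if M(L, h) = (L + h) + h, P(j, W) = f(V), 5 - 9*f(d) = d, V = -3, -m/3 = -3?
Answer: 7316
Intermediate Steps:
m = 9 (m = -3*(-3) = 9)
f(d) = 5/9 - d/9
P(j, W) = 8/9 (P(j, W) = 5/9 - ⅑*(-3) = 5/9 + ⅓ = 8/9)
M(L, h) = L + 2*h
-36*M(m, -3 + 2*P(0, 2))*(-31) = -36*(9 + 2*(-3 + 2*(8/9)))*(-31) = -36*(9 + 2*(-3 + 16/9))*(-31) = -36*(9 + 2*(-11/9))*(-31) = -36*(9 - 22/9)*(-31) = -36*59/9*(-31) = -236*(-31) = 7316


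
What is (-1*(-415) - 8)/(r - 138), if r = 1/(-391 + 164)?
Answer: -92389/31327 ≈ -2.9492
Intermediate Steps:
r = -1/227 (r = 1/(-227) = -1/227 ≈ -0.0044053)
(-1*(-415) - 8)/(r - 138) = (-1*(-415) - 8)/(-1/227 - 138) = (415 - 8)/(-31327/227) = 407*(-227/31327) = -92389/31327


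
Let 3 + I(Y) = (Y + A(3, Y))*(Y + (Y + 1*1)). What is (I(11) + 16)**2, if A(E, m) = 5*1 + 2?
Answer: 182329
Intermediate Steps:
A(E, m) = 7 (A(E, m) = 5 + 2 = 7)
I(Y) = -3 + (1 + 2*Y)*(7 + Y) (I(Y) = -3 + (Y + 7)*(Y + (Y + 1*1)) = -3 + (7 + Y)*(Y + (Y + 1)) = -3 + (7 + Y)*(Y + (1 + Y)) = -3 + (7 + Y)*(1 + 2*Y) = -3 + (1 + 2*Y)*(7 + Y))
(I(11) + 16)**2 = ((4 + 2*11**2 + 15*11) + 16)**2 = ((4 + 2*121 + 165) + 16)**2 = ((4 + 242 + 165) + 16)**2 = (411 + 16)**2 = 427**2 = 182329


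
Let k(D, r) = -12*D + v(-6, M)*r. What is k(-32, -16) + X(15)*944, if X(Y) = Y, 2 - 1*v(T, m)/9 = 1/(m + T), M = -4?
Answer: 71208/5 ≈ 14242.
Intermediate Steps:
v(T, m) = 18 - 9/(T + m) (v(T, m) = 18 - 9/(m + T) = 18 - 9/(T + m))
k(D, r) = -12*D + 189*r/10 (k(D, r) = -12*D + (9*(-1 + 2*(-6) + 2*(-4))/(-6 - 4))*r = -12*D + (9*(-1 - 12 - 8)/(-10))*r = -12*D + (9*(-1/10)*(-21))*r = -12*D + 189*r/10)
k(-32, -16) + X(15)*944 = (-12*(-32) + (189/10)*(-16)) + 15*944 = (384 - 1512/5) + 14160 = 408/5 + 14160 = 71208/5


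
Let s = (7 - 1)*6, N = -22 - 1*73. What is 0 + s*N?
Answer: -3420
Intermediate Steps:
N = -95 (N = -22 - 73 = -95)
s = 36 (s = 6*6 = 36)
0 + s*N = 0 + 36*(-95) = 0 - 3420 = -3420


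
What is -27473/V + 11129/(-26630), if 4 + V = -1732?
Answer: 356143023/23114840 ≈ 15.408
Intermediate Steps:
V = -1736 (V = -4 - 1732 = -1736)
-27473/V + 11129/(-26630) = -27473/(-1736) + 11129/(-26630) = -27473*(-1/1736) + 11129*(-1/26630) = 27473/1736 - 11129/26630 = 356143023/23114840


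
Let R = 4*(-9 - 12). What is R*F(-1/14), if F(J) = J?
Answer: 6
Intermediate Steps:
R = -84 (R = 4*(-21) = -84)
R*F(-1/14) = -(-84)/14 = -84*(-1/14) = 6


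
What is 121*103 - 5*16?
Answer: 12383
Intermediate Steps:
121*103 - 5*16 = 12463 - 80 = 12383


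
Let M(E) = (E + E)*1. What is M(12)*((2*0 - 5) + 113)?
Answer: 2592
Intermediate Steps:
M(E) = 2*E (M(E) = (2*E)*1 = 2*E)
M(12)*((2*0 - 5) + 113) = (2*12)*((2*0 - 5) + 113) = 24*((0 - 5) + 113) = 24*(-5 + 113) = 24*108 = 2592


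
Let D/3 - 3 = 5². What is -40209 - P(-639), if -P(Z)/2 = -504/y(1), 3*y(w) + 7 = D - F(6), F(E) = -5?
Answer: -1650081/41 ≈ -40246.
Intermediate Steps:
D = 84 (D = 9 + 3*5² = 9 + 3*25 = 9 + 75 = 84)
y(w) = 82/3 (y(w) = -7/3 + (84 - 1*(-5))/3 = -7/3 + (84 + 5)/3 = -7/3 + (⅓)*89 = -7/3 + 89/3 = 82/3)
P(Z) = 1512/41 (P(Z) = -(-1008)/82/3 = -(-1008)*3/82 = -2*(-756/41) = 1512/41)
-40209 - P(-639) = -40209 - 1*1512/41 = -40209 - 1512/41 = -1650081/41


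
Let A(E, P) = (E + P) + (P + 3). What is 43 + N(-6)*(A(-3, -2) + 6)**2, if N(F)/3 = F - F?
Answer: 43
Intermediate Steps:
N(F) = 0 (N(F) = 3*(F - F) = 3*0 = 0)
A(E, P) = 3 + E + 2*P (A(E, P) = (E + P) + (3 + P) = 3 + E + 2*P)
43 + N(-6)*(A(-3, -2) + 6)**2 = 43 + 0*((3 - 3 + 2*(-2)) + 6)**2 = 43 + 0*((3 - 3 - 4) + 6)**2 = 43 + 0*(-4 + 6)**2 = 43 + 0*2**2 = 43 + 0*4 = 43 + 0 = 43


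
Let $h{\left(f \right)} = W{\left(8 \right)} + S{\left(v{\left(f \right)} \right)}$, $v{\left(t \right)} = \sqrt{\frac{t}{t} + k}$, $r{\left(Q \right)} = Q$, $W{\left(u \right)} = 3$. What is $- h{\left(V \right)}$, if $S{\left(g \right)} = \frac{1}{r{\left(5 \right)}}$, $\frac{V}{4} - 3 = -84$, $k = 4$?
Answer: $- \frac{16}{5} \approx -3.2$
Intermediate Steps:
$v{\left(t \right)} = \sqrt{5}$ ($v{\left(t \right)} = \sqrt{\frac{t}{t} + 4} = \sqrt{1 + 4} = \sqrt{5}$)
$V = -324$ ($V = 12 + 4 \left(-84\right) = 12 - 336 = -324$)
$S{\left(g \right)} = \frac{1}{5}$
$h{\left(f \right)} = \frac{16}{5}$ ($h{\left(f \right)} = 3 + \frac{1}{5} = \frac{16}{5}$)
$- h{\left(V \right)} = \left(-1\right) \frac{16}{5} = - \frac{16}{5}$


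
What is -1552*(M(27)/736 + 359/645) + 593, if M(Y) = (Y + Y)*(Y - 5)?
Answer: -41181319/14835 ≈ -2776.0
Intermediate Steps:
M(Y) = 2*Y*(-5 + Y) (M(Y) = (2*Y)*(-5 + Y) = 2*Y*(-5 + Y))
-1552*(M(27)/736 + 359/645) + 593 = -1552*((2*27*(-5 + 27))/736 + 359/645) + 593 = -1552*((2*27*22)*(1/736) + 359*(1/645)) + 593 = -1552*(1188*(1/736) + 359/645) + 593 = -1552*(297/184 + 359/645) + 593 = -1552*257621/118680 + 593 = -49978474/14835 + 593 = -41181319/14835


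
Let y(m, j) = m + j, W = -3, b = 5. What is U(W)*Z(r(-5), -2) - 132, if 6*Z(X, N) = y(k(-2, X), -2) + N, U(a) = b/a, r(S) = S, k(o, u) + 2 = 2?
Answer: -1178/9 ≈ -130.89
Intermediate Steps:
k(o, u) = 0 (k(o, u) = -2 + 2 = 0)
U(a) = 5/a
y(m, j) = j + m
Z(X, N) = -1/3 + N/6 (Z(X, N) = ((-2 + 0) + N)/6 = (-2 + N)/6 = -1/3 + N/6)
U(W)*Z(r(-5), -2) - 132 = (5/(-3))*(-1/3 + (1/6)*(-2)) - 132 = (5*(-1/3))*(-1/3 - 1/3) - 132 = -5/3*(-2/3) - 132 = 10/9 - 132 = -1178/9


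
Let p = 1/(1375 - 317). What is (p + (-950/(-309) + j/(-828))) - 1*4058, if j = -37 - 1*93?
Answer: -1988389108/490383 ≈ -4054.8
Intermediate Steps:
p = 1/1058 ≈ 0.00094518
j = -130 (j = -37 - 93 = -130)
(p + (-950/(-309) + j/(-828))) - 1*4058 = (1/1058 + (-950/(-309) - 130/(-828))) - 1*4058 = (1/1058 + (-950*(-1/309) - 130*(-1/828))) - 4058 = (1/1058 + (950/309 + 65/414)) - 4058 = (1/1058 + 137795/42642) - 4058 = 1585106/490383 - 4058 = -1988389108/490383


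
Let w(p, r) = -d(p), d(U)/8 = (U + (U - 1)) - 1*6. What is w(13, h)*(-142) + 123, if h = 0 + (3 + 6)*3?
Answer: 21707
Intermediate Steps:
d(U) = -56 + 16*U (d(U) = 8*((U + (U - 1)) - 1*6) = 8*((U + (-1 + U)) - 6) = 8*((-1 + 2*U) - 6) = 8*(-7 + 2*U) = -56 + 16*U)
h = 27 (h = 0 + 9*3 = 0 + 27 = 27)
w(p, r) = 56 - 16*p (w(p, r) = -(-56 + 16*p) = 56 - 16*p)
w(13, h)*(-142) + 123 = (56 - 16*13)*(-142) + 123 = (56 - 208)*(-142) + 123 = -152*(-142) + 123 = 21584 + 123 = 21707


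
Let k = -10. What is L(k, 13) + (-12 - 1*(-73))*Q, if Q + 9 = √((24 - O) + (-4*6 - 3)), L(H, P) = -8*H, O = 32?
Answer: -469 + 61*I*√35 ≈ -469.0 + 360.88*I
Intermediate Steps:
Q = -9 + I*√35 (Q = -9 + √((24 - 1*32) + (-4*6 - 3)) = -9 + √((24 - 32) + (-24 - 3)) = -9 + √(-8 - 27) = -9 + √(-35) = -9 + I*√35 ≈ -9.0 + 5.9161*I)
L(k, 13) + (-12 - 1*(-73))*Q = -8*(-10) + (-12 - 1*(-73))*(-9 + I*√35) = 80 + (-12 + 73)*(-9 + I*√35) = 80 + 61*(-9 + I*√35) = 80 + (-549 + 61*I*√35) = -469 + 61*I*√35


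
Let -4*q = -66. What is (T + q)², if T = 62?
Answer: 24649/4 ≈ 6162.3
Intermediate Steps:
q = 33/2 (q = -¼*(-66) = 33/2 ≈ 16.500)
(T + q)² = (62 + 33/2)² = (157/2)² = 24649/4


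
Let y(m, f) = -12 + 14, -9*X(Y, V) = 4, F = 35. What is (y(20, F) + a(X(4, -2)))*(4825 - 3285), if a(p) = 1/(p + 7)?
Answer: 195580/59 ≈ 3314.9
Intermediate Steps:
X(Y, V) = -4/9 (X(Y, V) = -⅑*4 = -4/9)
a(p) = 1/(7 + p)
y(m, f) = 2
(y(20, F) + a(X(4, -2)))*(4825 - 3285) = (2 + 1/(7 - 4/9))*(4825 - 3285) = (2 + 1/(59/9))*1540 = (2 + 9/59)*1540 = (127/59)*1540 = 195580/59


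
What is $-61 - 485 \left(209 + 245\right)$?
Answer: $-220251$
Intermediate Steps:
$-61 - 485 \left(209 + 245\right) = -61 - 220190 = -220251$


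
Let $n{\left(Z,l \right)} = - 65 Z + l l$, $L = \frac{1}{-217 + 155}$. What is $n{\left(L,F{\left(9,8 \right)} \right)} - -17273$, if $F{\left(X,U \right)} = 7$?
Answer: $\frac{1074029}{62} \approx 17323.0$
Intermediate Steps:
$L = - \frac{1}{62}$ ($L = \frac{1}{-62} = - \frac{1}{62} \approx -0.016129$)
$n{\left(Z,l \right)} = l^{2} - 65 Z$ ($n{\left(Z,l \right)} = - 65 Z + l^{2} = l^{2} - 65 Z$)
$n{\left(L,F{\left(9,8 \right)} \right)} - -17273 = \left(7^{2} - - \frac{65}{62}\right) - -17273 = \left(49 + \frac{65}{62}\right) + 17273 = \frac{3103}{62} + 17273 = \frac{1074029}{62}$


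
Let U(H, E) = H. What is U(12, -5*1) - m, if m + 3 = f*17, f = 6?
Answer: -87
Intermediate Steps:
m = 99 (m = -3 + 6*17 = -3 + 102 = 99)
U(12, -5*1) - m = 12 - 1*99 = 12 - 99 = -87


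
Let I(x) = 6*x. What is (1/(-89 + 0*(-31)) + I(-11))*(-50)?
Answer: 293750/89 ≈ 3300.6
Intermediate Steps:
(1/(-89 + 0*(-31)) + I(-11))*(-50) = (1/(-89 + 0*(-31)) + 6*(-11))*(-50) = (1/(-89 + 0) - 66)*(-50) = (1/(-89) - 66)*(-50) = (-1/89 - 66)*(-50) = -5875/89*(-50) = 293750/89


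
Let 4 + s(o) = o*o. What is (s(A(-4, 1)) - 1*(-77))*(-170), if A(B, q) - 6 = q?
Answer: -20740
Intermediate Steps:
A(B, q) = 6 + q
s(o) = -4 + o² (s(o) = -4 + o*o = -4 + o²)
(s(A(-4, 1)) - 1*(-77))*(-170) = ((-4 + (6 + 1)²) - 1*(-77))*(-170) = ((-4 + 7²) + 77)*(-170) = ((-4 + 49) + 77)*(-170) = (45 + 77)*(-170) = 122*(-170) = -20740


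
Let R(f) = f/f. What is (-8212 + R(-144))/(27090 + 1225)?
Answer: -1173/4045 ≈ -0.28999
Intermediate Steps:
R(f) = 1
(-8212 + R(-144))/(27090 + 1225) = (-8212 + 1)/(27090 + 1225) = -8211/28315 = -8211*1/28315 = -1173/4045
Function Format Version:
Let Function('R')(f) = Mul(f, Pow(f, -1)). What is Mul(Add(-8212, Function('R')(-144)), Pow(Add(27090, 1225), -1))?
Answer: Rational(-1173, 4045) ≈ -0.28999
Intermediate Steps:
Function('R')(f) = 1
Mul(Add(-8212, Function('R')(-144)), Pow(Add(27090, 1225), -1)) = Mul(Add(-8212, 1), Pow(Add(27090, 1225), -1)) = Mul(-8211, Pow(28315, -1)) = Mul(-8211, Rational(1, 28315)) = Rational(-1173, 4045)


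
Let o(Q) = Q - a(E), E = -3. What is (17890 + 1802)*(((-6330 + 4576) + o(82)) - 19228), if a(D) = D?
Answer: -411503724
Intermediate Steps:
o(Q) = 3 + Q (o(Q) = Q - 1*(-3) = Q + 3 = 3 + Q)
(17890 + 1802)*(((-6330 + 4576) + o(82)) - 19228) = (17890 + 1802)*(((-6330 + 4576) + (3 + 82)) - 19228) = 19692*((-1754 + 85) - 19228) = 19692*(-1669 - 19228) = 19692*(-20897) = -411503724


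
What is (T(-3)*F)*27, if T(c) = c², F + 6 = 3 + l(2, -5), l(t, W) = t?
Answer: -243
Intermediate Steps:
F = -1 (F = -6 + (3 + 2) = -6 + 5 = -1)
(T(-3)*F)*27 = ((-3)²*(-1))*27 = (9*(-1))*27 = -9*27 = -243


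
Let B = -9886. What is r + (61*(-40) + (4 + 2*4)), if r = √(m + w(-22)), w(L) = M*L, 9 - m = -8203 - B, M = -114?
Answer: -2428 + √834 ≈ -2399.1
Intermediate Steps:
m = -1674 (m = 9 - (-8203 - 1*(-9886)) = 9 - (-8203 + 9886) = 9 - 1*1683 = 9 - 1683 = -1674)
w(L) = -114*L
r = √834 (r = √(-1674 - 114*(-22)) = √(-1674 + 2508) = √834 ≈ 28.879)
r + (61*(-40) + (4 + 2*4)) = √834 + (61*(-40) + (4 + 2*4)) = √834 + (-2440 + (4 + 8)) = √834 + (-2440 + 12) = √834 - 2428 = -2428 + √834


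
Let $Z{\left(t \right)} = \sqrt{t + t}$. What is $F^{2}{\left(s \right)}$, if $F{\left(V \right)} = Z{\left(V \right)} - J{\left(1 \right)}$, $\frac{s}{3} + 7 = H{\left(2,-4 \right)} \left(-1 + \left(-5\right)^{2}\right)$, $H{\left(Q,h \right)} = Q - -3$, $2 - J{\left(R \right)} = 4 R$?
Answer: $\left(2 + \sqrt{678}\right)^{2} \approx 786.15$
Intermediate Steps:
$J{\left(R \right)} = 2 - 4 R$
$Z{\left(t \right)} = \sqrt{2} \sqrt{t}$ ($Z{\left(t \right)} = \sqrt{2 t} = \sqrt{2} \sqrt{t}$)
$H{\left(Q,h \right)} = 3 + Q$ ($H{\left(Q,h \right)} = Q + 3 = 3 + Q$)
$s = 339$ ($s = -21 + 3 \left(3 + 2\right) \left(-1 + \left(-5\right)^{2}\right) = -21 + 3 \cdot 5 \left(-1 + 25\right) = -21 + 3 \cdot 5 \cdot 24 = -21 + 3 \cdot 120 = -21 + 360 = 339$)
$F{\left(V \right)} = 2 + \sqrt{2} \sqrt{V}$ ($F{\left(V \right)} = \sqrt{2} \sqrt{V} - \left(2 - 4\right) = \sqrt{2} \sqrt{V} - -2 = \sqrt{2} \sqrt{V} + 2 = 2 + \sqrt{2} \sqrt{V}$)
$F^{2}{\left(s \right)} = \left(2 + \sqrt{2} \sqrt{339}\right)^{2} = \left(2 + \sqrt{678}\right)^{2}$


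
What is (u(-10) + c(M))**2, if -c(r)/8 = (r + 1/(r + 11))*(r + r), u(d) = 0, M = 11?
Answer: 3779136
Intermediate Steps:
c(r) = -16*r*(r + 1/(11 + r)) (c(r) = -8*(r + 1/(r + 11))*(r + r) = -8*(r + 1/(11 + r))*2*r = -16*r*(r + 1/(11 + r)))
(u(-10) + c(M))**2 = (0 - 16*11*(1 + 11**2 + 11*11)/(11 + 11))**2 = (0 - 16*11*(1 + 121 + 121)/22)**2 = (0 - 16*11*1/22*243)**2 = (0 - 1944)**2 = (-1944)**2 = 3779136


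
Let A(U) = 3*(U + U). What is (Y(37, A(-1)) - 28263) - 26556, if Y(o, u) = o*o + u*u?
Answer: -53414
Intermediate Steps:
A(U) = 6*U (A(U) = 3*(2*U) = 6*U)
Y(o, u) = o² + u²
(Y(37, A(-1)) - 28263) - 26556 = ((37² + (6*(-1))²) - 28263) - 26556 = ((1369 + (-6)²) - 28263) - 26556 = ((1369 + 36) - 28263) - 26556 = (1405 - 28263) - 26556 = -26858 - 26556 = -53414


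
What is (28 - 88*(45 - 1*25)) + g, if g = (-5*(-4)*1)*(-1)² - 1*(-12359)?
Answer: 10647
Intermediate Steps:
g = 12379 (g = (20*1)*1 + 12359 = 20*1 + 12359 = 20 + 12359 = 12379)
(28 - 88*(45 - 1*25)) + g = (28 - 88*(45 - 1*25)) + 12379 = (28 - 88*(45 - 25)) + 12379 = (28 - 88*20) + 12379 = (28 - 1760) + 12379 = -1732 + 12379 = 10647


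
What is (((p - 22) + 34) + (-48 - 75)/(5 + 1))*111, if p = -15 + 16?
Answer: -1665/2 ≈ -832.50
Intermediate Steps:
p = 1
(((p - 22) + 34) + (-48 - 75)/(5 + 1))*111 = (((1 - 22) + 34) + (-48 - 75)/(5 + 1))*111 = ((-21 + 34) - 123/6)*111 = (13 - 123*⅙)*111 = (13 - 41/2)*111 = -15/2*111 = -1665/2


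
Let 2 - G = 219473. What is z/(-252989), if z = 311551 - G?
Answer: -531022/252989 ≈ -2.0990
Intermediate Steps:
G = -219471 (G = 2 - 1*219473 = 2 - 219473 = -219471)
z = 531022 (z = 311551 - 1*(-219471) = 311551 + 219471 = 531022)
z/(-252989) = 531022/(-252989) = 531022*(-1/252989) = -531022/252989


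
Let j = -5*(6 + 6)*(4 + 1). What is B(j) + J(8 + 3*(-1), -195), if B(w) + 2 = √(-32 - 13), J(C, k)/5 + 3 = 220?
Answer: 1083 + 3*I*√5 ≈ 1083.0 + 6.7082*I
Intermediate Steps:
J(C, k) = 1085 (J(C, k) = -15 + 5*220 = -15 + 1100 = 1085)
j = -300 (j = -60*5 = -5*60 = -300)
B(w) = -2 + 3*I*√5 (B(w) = -2 + √(-32 - 13) = -2 + √(-45) = -2 + 3*I*√5)
B(j) + J(8 + 3*(-1), -195) = (-2 + 3*I*√5) + 1085 = 1083 + 3*I*√5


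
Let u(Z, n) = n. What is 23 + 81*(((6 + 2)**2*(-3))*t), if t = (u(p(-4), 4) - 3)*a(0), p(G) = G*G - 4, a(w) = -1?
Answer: 15575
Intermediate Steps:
p(G) = -4 + G**2 (p(G) = G**2 - 4 = -4 + G**2)
t = -1 (t = (4 - 3)*(-1) = 1*(-1) = -1)
23 + 81*(((6 + 2)**2*(-3))*t) = 23 + 81*(((6 + 2)**2*(-3))*(-1)) = 23 + 81*((8**2*(-3))*(-1)) = 23 + 81*((64*(-3))*(-1)) = 23 + 81*(-192*(-1)) = 23 + 81*192 = 23 + 15552 = 15575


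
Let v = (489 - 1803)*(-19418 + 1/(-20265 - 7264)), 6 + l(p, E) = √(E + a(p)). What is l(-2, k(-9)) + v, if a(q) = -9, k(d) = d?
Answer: 702409208448/27529 + 3*I*√2 ≈ 2.5515e+7 + 4.2426*I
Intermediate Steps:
l(p, E) = -6 + √(-9 + E) (l(p, E) = -6 + √(E - 9) = -6 + √(-9 + E))
v = 702409373622/27529 (v = -1314*(-19418 + 1/(-27529)) = -1314*(-19418 - 1/27529) = -1314*(-534558123/27529) = 702409373622/27529 ≈ 2.5515e+7)
l(-2, k(-9)) + v = (-6 + √(-9 - 9)) + 702409373622/27529 = (-6 + √(-18)) + 702409373622/27529 = (-6 + 3*I*√2) + 702409373622/27529 = 702409208448/27529 + 3*I*√2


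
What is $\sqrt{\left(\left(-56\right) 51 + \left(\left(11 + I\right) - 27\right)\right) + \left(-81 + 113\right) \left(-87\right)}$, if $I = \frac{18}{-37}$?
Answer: $\frac{i \sqrt{7743730}}{37} \approx 75.21 i$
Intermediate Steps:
$I = - \frac{18}{37}$ ($I = 18 \left(- \frac{1}{37}\right) = - \frac{18}{37} \approx -0.48649$)
$\sqrt{\left(\left(-56\right) 51 + \left(\left(11 + I\right) - 27\right)\right) + \left(-81 + 113\right) \left(-87\right)} = \sqrt{\left(\left(-56\right) 51 + \left(\left(11 - \frac{18}{37}\right) - 27\right)\right) + \left(-81 + 113\right) \left(-87\right)} = \sqrt{\left(-2856 + \left(\frac{389}{37} - 27\right)\right) + 32 \left(-87\right)} = \sqrt{\left(-2856 - \frac{610}{37}\right) - 2784} = \sqrt{- \frac{106282}{37} - 2784} = \sqrt{- \frac{209290}{37}} = \frac{i \sqrt{7743730}}{37}$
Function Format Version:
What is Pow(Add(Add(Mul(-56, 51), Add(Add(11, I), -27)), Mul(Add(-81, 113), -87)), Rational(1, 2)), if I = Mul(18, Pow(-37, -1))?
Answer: Mul(Rational(1, 37), I, Pow(7743730, Rational(1, 2))) ≈ Mul(75.210, I)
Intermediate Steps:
I = Rational(-18, 37) (I = Mul(18, Rational(-1, 37)) = Rational(-18, 37) ≈ -0.48649)
Pow(Add(Add(Mul(-56, 51), Add(Add(11, I), -27)), Mul(Add(-81, 113), -87)), Rational(1, 2)) = Pow(Add(Add(Mul(-56, 51), Add(Add(11, Rational(-18, 37)), -27)), Mul(Add(-81, 113), -87)), Rational(1, 2)) = Pow(Add(Add(-2856, Add(Rational(389, 37), -27)), Mul(32, -87)), Rational(1, 2)) = Pow(Add(Add(-2856, Rational(-610, 37)), -2784), Rational(1, 2)) = Pow(Add(Rational(-106282, 37), -2784), Rational(1, 2)) = Pow(Rational(-209290, 37), Rational(1, 2)) = Mul(Rational(1, 37), I, Pow(7743730, Rational(1, 2)))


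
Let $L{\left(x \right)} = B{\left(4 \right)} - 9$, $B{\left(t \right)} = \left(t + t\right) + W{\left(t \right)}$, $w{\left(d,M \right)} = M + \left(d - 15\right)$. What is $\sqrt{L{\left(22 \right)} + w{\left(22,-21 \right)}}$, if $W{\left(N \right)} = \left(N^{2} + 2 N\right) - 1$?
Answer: $2 \sqrt{2} \approx 2.8284$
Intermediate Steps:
$w{\left(d,M \right)} = -15 + M + d$ ($w{\left(d,M \right)} = M + \left(-15 + d\right) = -15 + M + d$)
$W{\left(N \right)} = -1 + N^{2} + 2 N$
$B{\left(t \right)} = -1 + t^{2} + 4 t$ ($B{\left(t \right)} = \left(t + t\right) + \left(-1 + t^{2} + 2 t\right) = 2 t + \left(-1 + t^{2} + 2 t\right) = -1 + t^{2} + 4 t$)
$L{\left(x \right)} = 22$ ($L{\left(x \right)} = \left(-1 + 4^{2} + 4 \cdot 4\right) - 9 = \left(-1 + 16 + 16\right) - 9 = 31 - 9 = 22$)
$\sqrt{L{\left(22 \right)} + w{\left(22,-21 \right)}} = \sqrt{22 - 14} = \sqrt{8} = 2 \sqrt{2}$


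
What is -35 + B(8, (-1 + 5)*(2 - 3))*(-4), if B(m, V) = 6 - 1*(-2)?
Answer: -67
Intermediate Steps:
B(m, V) = 8 (B(m, V) = 6 + 2 = 8)
-35 + B(8, (-1 + 5)*(2 - 3))*(-4) = -35 + 8*(-4) = -35 - 32 = -67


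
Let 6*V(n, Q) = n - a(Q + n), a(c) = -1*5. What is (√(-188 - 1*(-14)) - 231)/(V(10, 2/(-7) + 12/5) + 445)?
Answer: -462/895 + 2*I*√174/895 ≈ -0.5162 + 0.029477*I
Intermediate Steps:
a(c) = -5
V(n, Q) = ⅚ + n/6 (V(n, Q) = (n - 1*(-5))/6 = (n + 5)/6 = (5 + n)/6 = ⅚ + n/6)
(√(-188 - 1*(-14)) - 231)/(V(10, 2/(-7) + 12/5) + 445) = (√(-188 - 1*(-14)) - 231)/((⅚ + (⅙)*10) + 445) = (√(-188 + 14) - 231)/((⅚ + 5/3) + 445) = (√(-174) - 231)/(5/2 + 445) = (I*√174 - 231)/(895/2) = (-231 + I*√174)*(2/895) = -462/895 + 2*I*√174/895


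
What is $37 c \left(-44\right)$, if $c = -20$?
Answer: $32560$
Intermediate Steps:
$37 c \left(-44\right) = 37 \left(-20\right) \left(-44\right) = \left(-740\right) \left(-44\right) = 32560$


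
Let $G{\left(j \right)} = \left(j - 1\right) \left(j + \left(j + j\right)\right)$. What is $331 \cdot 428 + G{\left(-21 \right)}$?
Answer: $143054$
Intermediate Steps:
$G{\left(j \right)} = 3 j \left(-1 + j\right)$ ($G{\left(j \right)} = \left(-1 + j\right) \left(j + 2 j\right) = \left(-1 + j\right) 3 j = 3 j \left(-1 + j\right)$)
$331 \cdot 428 + G{\left(-21 \right)} = 331 \cdot 428 + 3 \left(-21\right) \left(-1 - 21\right) = 141668 + 3 \left(-21\right) \left(-22\right) = 141668 + 1386 = 143054$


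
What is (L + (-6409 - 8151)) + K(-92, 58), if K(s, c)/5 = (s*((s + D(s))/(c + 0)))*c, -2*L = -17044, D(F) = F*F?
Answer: -3857158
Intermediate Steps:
D(F) = F²
L = 8522 (L = -½*(-17044) = 8522)
K(s, c) = 5*s*(s + s²) (K(s, c) = 5*((s*((s + s²)/(c + 0)))*c) = 5*((s*((s + s²)/c))*c) = 5*((s*(s + s²)/c)*c) = 5*(s*(s + s²)) = 5*s*(s + s²))
(L + (-6409 - 8151)) + K(-92, 58) = (8522 + (-6409 - 8151)) + 5*(-92)²*(1 - 92) = (8522 - 14560) + 5*8464*(-91) = -6038 - 3851120 = -3857158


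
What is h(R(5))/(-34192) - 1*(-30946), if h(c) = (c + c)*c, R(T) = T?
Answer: 529052791/17096 ≈ 30946.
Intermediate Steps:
h(c) = 2*c**2 (h(c) = (2*c)*c = 2*c**2)
h(R(5))/(-34192) - 1*(-30946) = (2*5**2)/(-34192) - 1*(-30946) = (2*25)*(-1/34192) + 30946 = 50*(-1/34192) + 30946 = -25/17096 + 30946 = 529052791/17096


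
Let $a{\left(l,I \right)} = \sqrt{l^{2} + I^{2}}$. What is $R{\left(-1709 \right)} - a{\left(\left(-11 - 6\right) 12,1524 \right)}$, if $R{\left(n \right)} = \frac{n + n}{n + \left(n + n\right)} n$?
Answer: $- \frac{3418}{3} - 12 \sqrt{16418} \approx -2676.9$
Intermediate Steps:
$R{\left(n \right)} = \frac{2 n}{3}$ ($R{\left(n \right)} = \frac{2 n}{n + 2 n} n = \frac{2 n}{3 n} n = 2 n \frac{1}{3 n} n = \frac{2 n}{3}$)
$a{\left(l,I \right)} = \sqrt{I^{2} + l^{2}}$
$R{\left(-1709 \right)} - a{\left(\left(-11 - 6\right) 12,1524 \right)} = \frac{2}{3} \left(-1709\right) - \sqrt{1524^{2} + \left(\left(-11 - 6\right) 12\right)^{2}} = - \frac{3418}{3} - \sqrt{2322576 + \left(\left(-17\right) 12\right)^{2}} = - \frac{3418}{3} - \sqrt{2322576 + \left(-204\right)^{2}} = - \frac{3418}{3} - \sqrt{2322576 + 41616} = - \frac{3418}{3} - \sqrt{2364192} = - \frac{3418}{3} - 12 \sqrt{16418}$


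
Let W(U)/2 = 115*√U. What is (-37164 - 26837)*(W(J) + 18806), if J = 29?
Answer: -1203602806 - 14720230*√29 ≈ -1.2829e+9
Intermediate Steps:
W(U) = 230*√U (W(U) = 2*(115*√U) = 230*√U)
(-37164 - 26837)*(W(J) + 18806) = (-37164 - 26837)*(230*√29 + 18806) = -64001*(18806 + 230*√29) = -1203602806 - 14720230*√29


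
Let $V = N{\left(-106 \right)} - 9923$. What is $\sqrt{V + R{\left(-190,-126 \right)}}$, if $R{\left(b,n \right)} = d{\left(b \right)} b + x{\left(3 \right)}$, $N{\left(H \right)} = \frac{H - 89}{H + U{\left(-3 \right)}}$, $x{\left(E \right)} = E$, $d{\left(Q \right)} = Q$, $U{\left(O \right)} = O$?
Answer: $\frac{\sqrt{311065835}}{109} \approx 161.81$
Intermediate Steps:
$N{\left(H \right)} = \frac{-89 + H}{-3 + H}$ ($N{\left(H \right)} = \frac{H - 89}{H - 3} = \frac{-89 + H}{-3 + H}$)
$R{\left(b,n \right)} = 3 + b^{2}$ ($R{\left(b,n \right)} = b b + 3 = b^{2} + 3 = 3 + b^{2}$)
$V = - \frac{1081412}{109}$ ($V = \frac{-89 - 106}{-3 - 106} - 9923 = \frac{1}{-109} \left(-195\right) - 9923 = \left(- \frac{1}{109}\right) \left(-195\right) - 9923 = \frac{195}{109} - 9923 = - \frac{1081412}{109} \approx -9921.2$)
$\sqrt{V + R{\left(-190,-126 \right)}} = \sqrt{- \frac{1081412}{109} + \left(3 + \left(-190\right)^{2}\right)} = \sqrt{- \frac{1081412}{109} + \left(3 + 36100\right)} = \sqrt{- \frac{1081412}{109} + 36103} = \sqrt{\frac{2853815}{109}} = \frac{\sqrt{311065835}}{109}$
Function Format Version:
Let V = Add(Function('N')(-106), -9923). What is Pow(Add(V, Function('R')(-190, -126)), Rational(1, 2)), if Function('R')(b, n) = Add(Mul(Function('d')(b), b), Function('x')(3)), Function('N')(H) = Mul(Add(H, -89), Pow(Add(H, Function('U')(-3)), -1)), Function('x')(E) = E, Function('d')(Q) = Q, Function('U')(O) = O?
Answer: Mul(Rational(1, 109), Pow(311065835, Rational(1, 2))) ≈ 161.81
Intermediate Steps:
Function('N')(H) = Mul(Pow(Add(-3, H), -1), Add(-89, H)) (Function('N')(H) = Mul(Add(H, -89), Pow(Add(H, -3), -1)) = Mul(Add(-89, H), Pow(Add(-3, H), -1)) = Mul(Pow(Add(-3, H), -1), Add(-89, H)))
Function('R')(b, n) = Add(3, Pow(b, 2)) (Function('R')(b, n) = Add(Mul(b, b), 3) = Add(Pow(b, 2), 3) = Add(3, Pow(b, 2)))
V = Rational(-1081412, 109) (V = Add(Mul(Pow(Add(-3, -106), -1), Add(-89, -106)), -9923) = Add(Mul(Pow(-109, -1), -195), -9923) = Add(Mul(Rational(-1, 109), -195), -9923) = Add(Rational(195, 109), -9923) = Rational(-1081412, 109) ≈ -9921.2)
Pow(Add(V, Function('R')(-190, -126)), Rational(1, 2)) = Pow(Add(Rational(-1081412, 109), Add(3, Pow(-190, 2))), Rational(1, 2)) = Pow(Add(Rational(-1081412, 109), Add(3, 36100)), Rational(1, 2)) = Pow(Add(Rational(-1081412, 109), 36103), Rational(1, 2)) = Pow(Rational(2853815, 109), Rational(1, 2)) = Mul(Rational(1, 109), Pow(311065835, Rational(1, 2)))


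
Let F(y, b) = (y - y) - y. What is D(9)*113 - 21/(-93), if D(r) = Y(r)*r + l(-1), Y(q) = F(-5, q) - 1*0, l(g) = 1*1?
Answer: 161145/31 ≈ 5198.2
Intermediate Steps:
l(g) = 1
F(y, b) = -y (F(y, b) = 0 - y = -y)
Y(q) = 5 (Y(q) = -1*(-5) - 1*0 = 5 + 0 = 5)
D(r) = 1 + 5*r (D(r) = 5*r + 1 = 1 + 5*r)
D(9)*113 - 21/(-93) = (1 + 5*9)*113 - 21/(-93) = (1 + 45)*113 - 21*(-1/93) = 46*113 + 7/31 = 5198 + 7/31 = 161145/31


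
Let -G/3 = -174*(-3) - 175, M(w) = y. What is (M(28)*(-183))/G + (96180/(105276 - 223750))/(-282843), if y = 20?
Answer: 6813612350750/1937968488159 ≈ 3.5159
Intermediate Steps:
M(w) = 20
G = -1041 (G = -3*(-174*(-3) - 175) = -3*(522 - 175) = -3*347 = -1041)
(M(28)*(-183))/G + (96180/(105276 - 223750))/(-282843) = (20*(-183))/(-1041) + (96180/(105276 - 223750))/(-282843) = -3660*(-1/1041) + (96180/(-118474))*(-1/282843) = 1220/347 + (96180*(-1/118474))*(-1/282843) = 1220/347 - 48090/59237*(-1/282843) = 1220/347 + 16030/5584923597 = 6813612350750/1937968488159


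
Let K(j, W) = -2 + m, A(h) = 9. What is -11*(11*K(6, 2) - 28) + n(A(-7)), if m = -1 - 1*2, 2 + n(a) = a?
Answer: 920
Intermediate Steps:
n(a) = -2 + a
m = -3 (m = -1 - 2 = -3)
K(j, W) = -5 (K(j, W) = -2 - 3 = -5)
-11*(11*K(6, 2) - 28) + n(A(-7)) = -11*(11*(-5) - 28) + (-2 + 9) = -11*(-55 - 28) + 7 = -11*(-83) + 7 = 913 + 7 = 920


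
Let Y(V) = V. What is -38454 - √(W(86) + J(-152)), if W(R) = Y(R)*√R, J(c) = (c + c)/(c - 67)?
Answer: -38454 - √(66576 + 4124646*√86)/219 ≈ -38482.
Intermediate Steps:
J(c) = 2*c/(-67 + c) (J(c) = (2*c)/(-67 + c) = 2*c/(-67 + c))
W(R) = R^(3/2) (W(R) = R*√R = R^(3/2))
-38454 - √(W(86) + J(-152)) = -38454 - √(86^(3/2) + 2*(-152)/(-67 - 152)) = -38454 - √(86*√86 + 2*(-152)/(-219)) = -38454 - √(86*√86 + 2*(-152)*(-1/219)) = -38454 - √(86*√86 + 304/219) = -38454 - √(304/219 + 86*√86)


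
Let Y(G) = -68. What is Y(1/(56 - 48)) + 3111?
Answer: 3043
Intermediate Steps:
Y(1/(56 - 48)) + 3111 = -68 + 3111 = 3043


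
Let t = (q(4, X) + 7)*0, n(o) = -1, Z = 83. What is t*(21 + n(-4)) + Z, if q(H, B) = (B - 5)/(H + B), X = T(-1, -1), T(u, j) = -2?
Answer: 83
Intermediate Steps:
X = -2
q(H, B) = (-5 + B)/(B + H)
t = 0 (t = ((-5 - 2)/(-2 + 4) + 7)*0 = (-7/2 + 7)*0 = (7/2)*0 = 0)
t*(21 + n(-4)) + Z = 0*(21 - 1) + 83 = 0*20 + 83 = 0 + 83 = 83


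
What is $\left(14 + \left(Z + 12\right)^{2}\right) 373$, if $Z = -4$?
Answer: $29094$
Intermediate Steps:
$\left(14 + \left(Z + 12\right)^{2}\right) 373 = \left(14 + \left(-4 + 12\right)^{2}\right) 373 = \left(14 + 8^{2}\right) 373 = \left(14 + 64\right) 373 = 78 \cdot 373 = 29094$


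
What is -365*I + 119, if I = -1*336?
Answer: 122759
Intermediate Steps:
I = -336
-365*I + 119 = -365*(-336) + 119 = 122640 + 119 = 122759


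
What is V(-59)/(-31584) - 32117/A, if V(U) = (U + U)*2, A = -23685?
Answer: 28332583/20779640 ≈ 1.3635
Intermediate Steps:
V(U) = 4*U (V(U) = (2*U)*2 = 4*U)
V(-59)/(-31584) - 32117/A = (4*(-59))/(-31584) - 32117/(-23685) = -236*(-1/31584) - 32117*(-1/23685) = 59/7896 + 32117/23685 = 28332583/20779640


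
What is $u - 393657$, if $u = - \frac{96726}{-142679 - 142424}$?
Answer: $- \frac{16033242135}{40729} \approx -3.9366 \cdot 10^{5}$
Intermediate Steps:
$u = \frac{13818}{40729}$ ($u = - \frac{96726}{-285103} = \left(-96726\right) \left(- \frac{1}{285103}\right) = \frac{13818}{40729} \approx 0.33927$)
$u - 393657 = \frac{13818}{40729} - 393657 = - \frac{16033242135}{40729}$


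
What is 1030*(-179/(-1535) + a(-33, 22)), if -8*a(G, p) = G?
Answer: 5364961/1228 ≈ 4368.9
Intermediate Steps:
a(G, p) = -G/8
1030*(-179/(-1535) + a(-33, 22)) = 1030*(-179/(-1535) - 1/8*(-33)) = 1030*(-179*(-1/1535) + 33/8) = 1030*(179/1535 + 33/8) = 1030*(52087/12280) = 5364961/1228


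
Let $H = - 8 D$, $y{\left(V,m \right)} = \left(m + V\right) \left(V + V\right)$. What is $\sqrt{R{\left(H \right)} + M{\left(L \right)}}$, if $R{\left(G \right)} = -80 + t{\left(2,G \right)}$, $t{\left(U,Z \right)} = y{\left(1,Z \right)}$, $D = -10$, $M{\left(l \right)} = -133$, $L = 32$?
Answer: $i \sqrt{51} \approx 7.1414 i$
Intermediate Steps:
$y{\left(V,m \right)} = 2 V \left(V + m\right)$ ($y{\left(V,m \right)} = \left(V + m\right) 2 V = 2 V \left(V + m\right)$)
$t{\left(U,Z \right)} = 2 + 2 Z$ ($t{\left(U,Z \right)} = 2 \cdot 1 \left(1 + Z\right) = 2 + 2 Z$)
$H = 80$ ($H = \left(-8\right) \left(-10\right) = 80$)
$R{\left(G \right)} = -78 + 2 G$ ($R{\left(G \right)} = -80 + \left(2 + 2 G\right) = -78 + 2 G$)
$\sqrt{R{\left(H \right)} + M{\left(L \right)}} = \sqrt{\left(-78 + 2 \cdot 80\right) - 133} = \sqrt{\left(-78 + 160\right) - 133} = \sqrt{82 - 133} = \sqrt{-51} = i \sqrt{51}$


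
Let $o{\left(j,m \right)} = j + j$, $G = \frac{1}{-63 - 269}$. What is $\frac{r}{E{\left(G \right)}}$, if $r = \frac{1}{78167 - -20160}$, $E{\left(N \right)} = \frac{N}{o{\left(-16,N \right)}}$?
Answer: $\frac{10624}{98327} \approx 0.10805$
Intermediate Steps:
$G = - \frac{1}{332}$ ($G = \frac{1}{-332} = - \frac{1}{332} \approx -0.003012$)
$o{\left(j,m \right)} = 2 j$
$E{\left(N \right)} = - \frac{N}{32}$ ($E{\left(N \right)} = \frac{N}{2 \left(-16\right)} = \frac{N}{-32} = N \left(- \frac{1}{32}\right) = - \frac{N}{32}$)
$r = \frac{1}{98327}$ ($r = \frac{1}{78167 + 20160} = \frac{1}{98327} \approx 1.017 \cdot 10^{-5}$)
$\frac{r}{E{\left(G \right)}} = \frac{1}{98327 \left(\left(- \frac{1}{32}\right) \left(- \frac{1}{332}\right)\right)} = \frac{\frac{1}{\frac{1}{10624}}}{98327} = \frac{1}{98327} \cdot 10624 = \frac{10624}{98327}$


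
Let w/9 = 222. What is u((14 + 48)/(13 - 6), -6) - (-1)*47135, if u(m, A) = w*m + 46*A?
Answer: 451889/7 ≈ 64556.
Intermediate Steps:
w = 1998 (w = 9*222 = 1998)
u(m, A) = 46*A + 1998*m (u(m, A) = 1998*m + 46*A = 46*A + 1998*m)
u((14 + 48)/(13 - 6), -6) - (-1)*47135 = (46*(-6) + 1998*((14 + 48)/(13 - 6))) - (-1)*47135 = (-276 + 1998*(62/7)) - 1*(-47135) = (-276 + 1998*(62*(⅐))) + 47135 = (-276 + 1998*(62/7)) + 47135 = (-276 + 123876/7) + 47135 = 121944/7 + 47135 = 451889/7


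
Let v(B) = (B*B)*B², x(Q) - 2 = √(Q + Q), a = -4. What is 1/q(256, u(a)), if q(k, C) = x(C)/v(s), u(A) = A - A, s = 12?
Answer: 10368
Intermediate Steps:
x(Q) = 2 + √2*√Q (x(Q) = 2 + √(Q + Q) = 2 + √(2*Q) = 2 + √2*√Q)
u(A) = 0
v(B) = B⁴ (v(B) = B²*B² = B⁴)
q(k, C) = 1/10368 + √2*√C/20736 (q(k, C) = (2 + √2*√C)/(12⁴) = (2 + √2*√C)/20736 = (2 + √2*√C)*(1/20736) = 1/10368 + √2*√C/20736)
1/q(256, u(a)) = 1/(1/10368 + √2*√0/20736) = 1/(1/10368 + (1/20736)*√2*0) = 1/(1/10368 + 0) = 1/(1/10368) = 10368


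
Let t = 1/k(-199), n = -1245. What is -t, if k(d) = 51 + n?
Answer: 1/1194 ≈ 0.00083752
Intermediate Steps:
k(d) = -1194 (k(d) = 51 - 1245 = -1194)
t = -1/1194 (t = 1/(-1194) = -1/1194 ≈ -0.00083752)
-t = -1*(-1/1194) = 1/1194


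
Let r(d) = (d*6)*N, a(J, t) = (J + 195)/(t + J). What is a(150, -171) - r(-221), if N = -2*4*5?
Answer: -371395/7 ≈ -53056.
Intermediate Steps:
N = -40 (N = -8*5 = -40)
a(J, t) = (195 + J)/(J + t)
r(d) = -240*d (r(d) = (d*6)*(-40) = (6*d)*(-40) = -240*d)
a(150, -171) - r(-221) = (195 + 150)/(150 - 171) - (-240)*(-221) = 345/(-21) - 1*53040 = -1/21*345 - 53040 = -115/7 - 53040 = -371395/7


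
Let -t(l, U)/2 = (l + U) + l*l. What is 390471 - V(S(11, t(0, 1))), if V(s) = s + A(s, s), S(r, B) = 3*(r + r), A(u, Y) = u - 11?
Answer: 390350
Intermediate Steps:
A(u, Y) = -11 + u
t(l, U) = -2*U - 2*l - 2*l² (t(l, U) = -2*((l + U) + l*l) = -2*((U + l) + l²) = -2*(U + l + l²) = -2*U - 2*l - 2*l²)
S(r, B) = 6*r (S(r, B) = 3*(2*r) = 6*r)
V(s) = -11 + 2*s (V(s) = s + (-11 + s) = -11 + 2*s)
390471 - V(S(11, t(0, 1))) = 390471 - (-11 + 2*(6*11)) = 390471 - (-11 + 2*66) = 390471 - (-11 + 132) = 390471 - 1*121 = 390471 - 121 = 390350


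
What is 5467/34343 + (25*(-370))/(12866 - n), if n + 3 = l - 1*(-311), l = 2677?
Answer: -263653323/339343183 ≈ -0.77695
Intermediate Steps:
n = 2985 (n = -3 + (2677 - 1*(-311)) = -3 + (2677 + 311) = -3 + 2988 = 2985)
5467/34343 + (25*(-370))/(12866 - n) = 5467/34343 + (25*(-370))/(12866 - 1*2985) = 5467*(1/34343) - 9250/(12866 - 2985) = 5467/34343 - 9250/9881 = -263653323/339343183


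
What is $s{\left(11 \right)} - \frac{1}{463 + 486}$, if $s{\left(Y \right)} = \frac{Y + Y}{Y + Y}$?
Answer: $\frac{948}{949} \approx 0.99895$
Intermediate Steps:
$s{\left(Y \right)} = 1$ ($s{\left(Y \right)} = \frac{2 Y}{2 Y} = 2 Y \frac{1}{2 Y} = 1$)
$s{\left(11 \right)} - \frac{1}{463 + 486} = 1 - \frac{1}{463 + 486} = 1 - \frac{1}{949} = \frac{948}{949}$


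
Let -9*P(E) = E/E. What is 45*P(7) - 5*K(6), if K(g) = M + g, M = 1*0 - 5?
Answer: -10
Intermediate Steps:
M = -5 (M = 0 - 5 = -5)
K(g) = -5 + g
P(E) = -⅑ (P(E) = -E/(9*E) = -⅑*1 = -⅑)
45*P(7) - 5*K(6) = 45*(-⅑) - 5*(-5 + 6) = -5 - 5*1 = -5 - 5 = -10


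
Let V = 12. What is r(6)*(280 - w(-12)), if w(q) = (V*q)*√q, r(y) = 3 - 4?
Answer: -280 - 288*I*√3 ≈ -280.0 - 498.83*I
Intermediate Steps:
r(y) = -1
w(q) = 12*q^(3/2) (w(q) = (12*q)*√q = 12*q^(3/2))
r(6)*(280 - w(-12)) = -(280 - 12*(-12)^(3/2)) = -(280 - 12*(-24*I*√3)) = -(280 - (-288)*I*√3) = -(280 + 288*I*√3) = -280 - 288*I*√3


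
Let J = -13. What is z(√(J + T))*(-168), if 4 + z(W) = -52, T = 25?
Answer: 9408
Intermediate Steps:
z(W) = -56 (z(W) = -4 - 52 = -56)
z(√(J + T))*(-168) = -56*(-168) = 9408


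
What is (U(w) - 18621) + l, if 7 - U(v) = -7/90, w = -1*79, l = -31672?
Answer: -4525733/90 ≈ -50286.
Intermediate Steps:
w = -79
U(v) = 637/90 (U(v) = 7 - (-7)/90 = 7 - 1*(-7/90) = 7 + 7/90 = 637/90)
(U(w) - 18621) + l = (637/90 - 18621) - 31672 = -1675253/90 - 31672 = -4525733/90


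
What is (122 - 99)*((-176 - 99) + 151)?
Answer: -2852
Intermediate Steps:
(122 - 99)*((-176 - 99) + 151) = 23*(-275 + 151) = 23*(-124) = -2852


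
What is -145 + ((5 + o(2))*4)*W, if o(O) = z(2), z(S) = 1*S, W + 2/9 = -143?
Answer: -37397/9 ≈ -4155.2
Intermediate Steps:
W = -1289/9 (W = -2/9 - 143 = -1289/9 ≈ -143.22)
z(S) = S
o(O) = 2
-145 + ((5 + o(2))*4)*W = -145 + ((5 + 2)*4)*(-1289/9) = -145 + (7*4)*(-1289/9) = -145 + 28*(-1289/9) = -145 - 36092/9 = -37397/9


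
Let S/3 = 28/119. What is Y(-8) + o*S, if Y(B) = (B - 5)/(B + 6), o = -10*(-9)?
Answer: 2381/34 ≈ 70.029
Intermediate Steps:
o = 90
S = 12/17 (S = 3*(28/119) = 3*(28*(1/119)) = 3*(4/17) = 12/17 ≈ 0.70588)
Y(B) = (-5 + B)/(6 + B)
Y(-8) + o*S = (-5 - 8)/(6 - 8) + 90*(12/17) = -13/(-2) + 1080/17 = -½*(-13) + 1080/17 = 13/2 + 1080/17 = 2381/34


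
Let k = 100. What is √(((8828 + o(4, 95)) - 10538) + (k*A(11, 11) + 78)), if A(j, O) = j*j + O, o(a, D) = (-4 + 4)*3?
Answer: 4*√723 ≈ 107.55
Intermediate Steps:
o(a, D) = 0 (o(a, D) = 0*3 = 0)
A(j, O) = O + j² (A(j, O) = j² + O = O + j²)
√(((8828 + o(4, 95)) - 10538) + (k*A(11, 11) + 78)) = √(((8828 + 0) - 10538) + (100*(11 + 11²) + 78)) = √((8828 - 10538) + (100*(11 + 121) + 78)) = √(-1710 + (100*132 + 78)) = √(-1710 + (13200 + 78)) = √(-1710 + 13278) = √11568 = 4*√723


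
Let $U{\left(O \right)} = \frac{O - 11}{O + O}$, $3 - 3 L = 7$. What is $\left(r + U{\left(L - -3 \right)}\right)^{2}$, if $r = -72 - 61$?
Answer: $\frac{461041}{25} \approx 18442.0$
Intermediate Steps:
$L = - \frac{4}{3}$ ($L = 1 - \frac{7}{3} = - \frac{4}{3} \approx -1.3333$)
$U{\left(O \right)} = \frac{-11 + O}{2 O}$
$r = -133$ ($r = -72 - 61 = -133$)
$\left(r + U{\left(L - -3 \right)}\right)^{2} = \left(-133 + \frac{-11 - - \frac{5}{3}}{2 \left(- \frac{4}{3} - -3\right)}\right)^{2} = \left(-133 + \frac{-11 + \left(- \frac{4}{3} + 3\right)}{2 \left(- \frac{4}{3} + 3\right)}\right)^{2} = \left(-133 + \frac{-11 + \frac{5}{3}}{2 \cdot \frac{5}{3}}\right)^{2} = \left(-133 + \frac{1}{2} \cdot \frac{3}{5} \left(- \frac{28}{3}\right)\right)^{2} = \left(-133 - \frac{14}{5}\right)^{2} = \left(- \frac{679}{5}\right)^{2} = \frac{461041}{25}$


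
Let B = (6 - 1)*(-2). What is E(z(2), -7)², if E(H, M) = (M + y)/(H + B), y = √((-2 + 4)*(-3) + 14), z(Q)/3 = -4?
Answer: 57/484 - 7*√2/121 ≈ 0.035955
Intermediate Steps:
z(Q) = -12 (z(Q) = 3*(-4) = -12)
B = -10 (B = 5*(-2) = -10)
y = 2*√2 (y = √(2*(-3) + 14) = √(-6 + 14) = √8 = 2*√2 ≈ 2.8284)
E(H, M) = (M + 2*√2)/(-10 + H) (E(H, M) = (M + 2*√2)/(H - 10) = (M + 2*√2)/(-10 + H))
E(z(2), -7)² = ((-7 + 2*√2)/(-10 - 12))² = ((-7 + 2*√2)/(-22))² = (-(-7 + 2*√2)/22)² = (7/22 - √2/11)²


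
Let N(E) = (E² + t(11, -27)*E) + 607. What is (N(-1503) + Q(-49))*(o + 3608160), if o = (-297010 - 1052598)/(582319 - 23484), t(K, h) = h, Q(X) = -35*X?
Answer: 4641494200572112704/558835 ≈ 8.3057e+12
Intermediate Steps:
o = -1349608/558835 ≈ -2.4150
N(E) = 607 + E² - 27*E (N(E) = (E² - 27*E) + 607 = 607 + E² - 27*E)
(N(-1503) + Q(-49))*(o + 3608160) = ((607 + (-1503)² - 27*(-1503)) - 35*(-49))*(-1349608/558835 + 3608160) = ((607 + 2259009 + 40581) + 1715)*(2016364743992/558835) = (2300197 + 1715)*(2016364743992/558835) = 2301912*(2016364743992/558835) = 4641494200572112704/558835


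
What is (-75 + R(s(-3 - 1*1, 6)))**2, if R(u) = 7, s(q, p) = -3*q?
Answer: 4624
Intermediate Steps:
(-75 + R(s(-3 - 1*1, 6)))**2 = (-75 + 7)**2 = (-68)**2 = 4624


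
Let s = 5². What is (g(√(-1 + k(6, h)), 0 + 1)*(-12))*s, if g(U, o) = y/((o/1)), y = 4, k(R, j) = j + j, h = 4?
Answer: -1200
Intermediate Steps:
k(R, j) = 2*j
g(U, o) = 4/o (g(U, o) = 4/((o/1)) = 4/((o*1)) = 4/o)
s = 25
(g(√(-1 + k(6, h)), 0 + 1)*(-12))*s = ((4/(0 + 1))*(-12))*25 = ((4/1)*(-12))*25 = ((4*1)*(-12))*25 = (4*(-12))*25 = -48*25 = -1200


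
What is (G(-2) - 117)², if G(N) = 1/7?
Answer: 669124/49 ≈ 13656.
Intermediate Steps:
G(N) = ⅐
(G(-2) - 117)² = (⅐ - 117)² = (-818/7)² = 669124/49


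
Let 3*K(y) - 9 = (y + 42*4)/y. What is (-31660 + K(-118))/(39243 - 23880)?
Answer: -5603314/2719251 ≈ -2.0606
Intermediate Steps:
K(y) = 3 + (168 + y)/(3*y) (K(y) = 3 + ((y + 42*4)/y)/3 = 3 + ((y + 168)/y)/3 = 3 + ((168 + y)/y)/3 = 3 + (168 + y)/(3*y))
(-31660 + K(-118))/(39243 - 23880) = (-31660 + (10/3 + 56/(-118)))/(39243 - 23880) = (-31660 + (10/3 + 56*(-1/118)))/15363 = (-31660 + (10/3 - 28/59))*(1/15363) = (-31660 + 506/177)*(1/15363) = -5603314/177*1/15363 = -5603314/2719251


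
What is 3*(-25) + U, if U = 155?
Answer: 80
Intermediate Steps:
3*(-25) + U = 3*(-25) + 155 = -75 + 155 = 80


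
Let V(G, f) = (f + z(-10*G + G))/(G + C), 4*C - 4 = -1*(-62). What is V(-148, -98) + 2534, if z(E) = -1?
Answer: 666640/263 ≈ 2534.8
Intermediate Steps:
C = 33/2 (C = 1 + (-1*(-62))/4 = 1 + (¼)*62 = 1 + 31/2 = 33/2 ≈ 16.500)
V(G, f) = (-1 + f)/(33/2 + G) (V(G, f) = (f - 1)/(G + 33/2) = (-1 + f)/(33/2 + G))
V(-148, -98) + 2534 = 2*(-1 - 98)/(33 + 2*(-148)) + 2534 = 2*(-99)/(33 - 296) + 2534 = 2*(-99)/(-263) + 2534 = 2*(-1/263)*(-99) + 2534 = 198/263 + 2534 = 666640/263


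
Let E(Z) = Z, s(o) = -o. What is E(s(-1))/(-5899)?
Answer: -1/5899 ≈ -0.00016952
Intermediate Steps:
E(s(-1))/(-5899) = -1*(-1)/(-5899) = 1*(-1/5899) = -1/5899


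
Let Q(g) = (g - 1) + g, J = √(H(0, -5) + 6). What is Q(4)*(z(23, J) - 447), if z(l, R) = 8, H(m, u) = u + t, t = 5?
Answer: -3073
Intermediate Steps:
H(m, u) = 5 + u (H(m, u) = u + 5 = 5 + u)
J = √6 (J = √((5 - 5) + 6) = √(0 + 6) = √6 ≈ 2.4495)
Q(g) = -1 + 2*g (Q(g) = (-1 + g) + g = -1 + 2*g)
Q(4)*(z(23, J) - 447) = (-1 + 2*4)*(8 - 447) = (-1 + 8)*(-439) = 7*(-439) = -3073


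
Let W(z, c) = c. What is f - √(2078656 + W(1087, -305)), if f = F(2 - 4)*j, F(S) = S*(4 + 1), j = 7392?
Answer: -73920 - √2078351 ≈ -75362.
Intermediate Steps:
F(S) = 5*S (F(S) = S*5 = 5*S)
f = -73920 (f = (5*(2 - 4))*7392 = (5*(-2))*7392 = -10*7392 = -73920)
f - √(2078656 + W(1087, -305)) = -73920 - √(2078656 - 305) = -73920 - √2078351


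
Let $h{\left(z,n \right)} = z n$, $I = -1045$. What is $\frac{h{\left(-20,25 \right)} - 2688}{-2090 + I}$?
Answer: $\frac{3188}{3135} \approx 1.0169$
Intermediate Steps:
$h{\left(z,n \right)} = n z$
$\frac{h{\left(-20,25 \right)} - 2688}{-2090 + I} = \frac{25 \left(-20\right) - 2688}{-2090 - 1045} = \frac{-500 - 2688}{-3135} = \left(-3188\right) \left(- \frac{1}{3135}\right) = \frac{3188}{3135}$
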